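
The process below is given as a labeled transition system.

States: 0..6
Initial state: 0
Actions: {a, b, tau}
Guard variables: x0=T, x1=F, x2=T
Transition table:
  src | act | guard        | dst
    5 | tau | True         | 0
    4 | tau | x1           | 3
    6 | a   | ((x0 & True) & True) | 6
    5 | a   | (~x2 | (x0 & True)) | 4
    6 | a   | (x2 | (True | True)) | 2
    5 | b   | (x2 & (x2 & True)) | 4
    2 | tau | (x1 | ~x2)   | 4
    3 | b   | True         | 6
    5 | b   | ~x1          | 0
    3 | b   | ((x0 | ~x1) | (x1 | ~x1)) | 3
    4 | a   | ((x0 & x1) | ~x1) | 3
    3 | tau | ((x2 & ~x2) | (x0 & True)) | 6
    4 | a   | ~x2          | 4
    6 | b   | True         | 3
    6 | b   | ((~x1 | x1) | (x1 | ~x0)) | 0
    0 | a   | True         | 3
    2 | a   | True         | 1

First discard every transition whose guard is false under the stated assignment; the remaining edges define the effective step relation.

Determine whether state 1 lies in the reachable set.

14 transition(s) survive guard evaluation.
Layer 0: {0}
Layer 1: {3}  cumulative {0,3}
Layer 2: {6}  cumulative {0,3,6}
Layer 3: {2}  cumulative {0,2,3,6}
Layer 4: {1}  cumulative {0,1,2,3,6}
Reachable = {0,1,2,3,6}
Path to 1: a·b·a·a

Answer: REACHABLE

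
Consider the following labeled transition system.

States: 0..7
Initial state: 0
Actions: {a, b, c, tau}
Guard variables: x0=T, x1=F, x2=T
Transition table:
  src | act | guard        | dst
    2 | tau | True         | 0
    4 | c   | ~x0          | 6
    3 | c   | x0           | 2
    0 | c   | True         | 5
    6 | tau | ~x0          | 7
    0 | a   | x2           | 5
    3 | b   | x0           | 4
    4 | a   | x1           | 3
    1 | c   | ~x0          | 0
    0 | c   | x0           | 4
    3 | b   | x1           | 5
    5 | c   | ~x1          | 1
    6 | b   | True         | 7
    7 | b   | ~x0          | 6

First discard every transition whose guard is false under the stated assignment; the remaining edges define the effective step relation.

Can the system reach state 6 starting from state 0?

Answer: UNREACHABLE

Analysis:
8 transition(s) survive guard evaluation.
depth 0: {0}
depth 1: {4,5}  total {0,4,5}
depth 2: {1}  total {0,1,4,5}
Reach set: {0,1,4,5}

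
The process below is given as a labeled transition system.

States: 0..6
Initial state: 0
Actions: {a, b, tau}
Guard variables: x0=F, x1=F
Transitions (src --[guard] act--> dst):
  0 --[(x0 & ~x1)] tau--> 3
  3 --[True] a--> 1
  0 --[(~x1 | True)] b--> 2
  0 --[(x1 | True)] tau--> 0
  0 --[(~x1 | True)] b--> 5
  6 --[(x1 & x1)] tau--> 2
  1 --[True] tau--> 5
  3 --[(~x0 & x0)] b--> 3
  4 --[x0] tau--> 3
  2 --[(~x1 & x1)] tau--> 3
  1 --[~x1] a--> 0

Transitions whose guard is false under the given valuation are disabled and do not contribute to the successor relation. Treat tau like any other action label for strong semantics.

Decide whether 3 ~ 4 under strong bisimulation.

Answer: NOT BISIMILAR

Working:
Refine partition for ~:
  round 0: {{0,1,2,3,4,5,6}}
  round 1: {{0},{1},{2,4,5,6},{3}}
4 equivalence class(es) (converged in 2)
[3]={3}  [4]={2,4,5,6}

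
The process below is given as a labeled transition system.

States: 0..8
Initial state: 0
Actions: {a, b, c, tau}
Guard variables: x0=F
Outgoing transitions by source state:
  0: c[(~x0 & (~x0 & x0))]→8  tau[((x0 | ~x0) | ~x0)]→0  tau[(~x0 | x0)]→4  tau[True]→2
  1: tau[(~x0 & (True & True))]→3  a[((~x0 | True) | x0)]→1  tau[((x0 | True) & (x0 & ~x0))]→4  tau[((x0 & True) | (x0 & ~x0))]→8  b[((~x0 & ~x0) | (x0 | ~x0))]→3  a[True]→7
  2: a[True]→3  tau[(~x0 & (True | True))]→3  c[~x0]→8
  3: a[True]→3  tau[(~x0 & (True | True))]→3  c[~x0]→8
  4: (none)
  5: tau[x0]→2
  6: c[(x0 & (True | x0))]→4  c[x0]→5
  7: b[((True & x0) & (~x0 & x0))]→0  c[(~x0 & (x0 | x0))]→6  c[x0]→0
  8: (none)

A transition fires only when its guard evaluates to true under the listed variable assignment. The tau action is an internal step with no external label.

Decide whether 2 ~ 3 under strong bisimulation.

Answer: BISIMILAR

Analysis:
Compute ~ classes (split until stable):
  π0 = {{0,1,2,3,4,5,6,7,8}}
  π1 = {{0},{1},{2,3},{4,5,6,7,8}}
Fixed point at round 2; 4 class(es).
[2]={2,3}  [3]={2,3}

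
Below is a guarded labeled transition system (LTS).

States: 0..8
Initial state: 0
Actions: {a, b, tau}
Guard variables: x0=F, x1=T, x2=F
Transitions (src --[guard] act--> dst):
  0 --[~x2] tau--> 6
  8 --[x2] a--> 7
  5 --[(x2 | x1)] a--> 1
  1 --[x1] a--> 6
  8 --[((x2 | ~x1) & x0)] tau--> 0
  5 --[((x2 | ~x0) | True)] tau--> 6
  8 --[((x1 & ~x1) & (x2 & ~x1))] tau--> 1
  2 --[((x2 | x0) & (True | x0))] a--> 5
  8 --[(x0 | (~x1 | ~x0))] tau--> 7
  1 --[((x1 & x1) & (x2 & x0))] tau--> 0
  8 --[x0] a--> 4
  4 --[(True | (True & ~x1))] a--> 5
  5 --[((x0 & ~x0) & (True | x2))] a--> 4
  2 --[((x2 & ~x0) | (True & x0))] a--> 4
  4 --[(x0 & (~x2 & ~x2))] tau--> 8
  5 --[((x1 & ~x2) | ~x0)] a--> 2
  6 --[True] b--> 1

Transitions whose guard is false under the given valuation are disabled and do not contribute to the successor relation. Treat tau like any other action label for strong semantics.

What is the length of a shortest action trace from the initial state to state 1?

Answer: 2

Working:
BFS to 1:
  L0 = {0}
  L1 = {6}
  L2 = {1}
first hit 1 at d=2 via tau·b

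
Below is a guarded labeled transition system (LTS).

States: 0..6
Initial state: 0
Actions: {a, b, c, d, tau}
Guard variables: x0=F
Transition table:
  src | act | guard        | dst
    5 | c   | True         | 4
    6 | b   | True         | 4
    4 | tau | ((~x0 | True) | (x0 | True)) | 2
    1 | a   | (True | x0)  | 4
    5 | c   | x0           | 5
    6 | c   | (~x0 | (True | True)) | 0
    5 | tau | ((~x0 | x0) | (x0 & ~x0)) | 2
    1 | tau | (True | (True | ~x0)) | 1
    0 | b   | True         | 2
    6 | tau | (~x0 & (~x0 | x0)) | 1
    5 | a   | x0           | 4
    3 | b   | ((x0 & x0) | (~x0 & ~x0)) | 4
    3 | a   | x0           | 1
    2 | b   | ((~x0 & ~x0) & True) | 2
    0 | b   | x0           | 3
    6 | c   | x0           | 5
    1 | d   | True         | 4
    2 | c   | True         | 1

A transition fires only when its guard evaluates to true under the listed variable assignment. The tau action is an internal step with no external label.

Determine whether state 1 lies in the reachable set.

After dropping false guards: 13 live edges.
L0 = {0}
L1 = {2}  now seen {0,2}
L2 = {1}  now seen {0,1,2}
L3 = {4}  now seen {0,1,2,4}
Reach set: {0,1,2,4}
trace reaching 1: b·c

Answer: REACHABLE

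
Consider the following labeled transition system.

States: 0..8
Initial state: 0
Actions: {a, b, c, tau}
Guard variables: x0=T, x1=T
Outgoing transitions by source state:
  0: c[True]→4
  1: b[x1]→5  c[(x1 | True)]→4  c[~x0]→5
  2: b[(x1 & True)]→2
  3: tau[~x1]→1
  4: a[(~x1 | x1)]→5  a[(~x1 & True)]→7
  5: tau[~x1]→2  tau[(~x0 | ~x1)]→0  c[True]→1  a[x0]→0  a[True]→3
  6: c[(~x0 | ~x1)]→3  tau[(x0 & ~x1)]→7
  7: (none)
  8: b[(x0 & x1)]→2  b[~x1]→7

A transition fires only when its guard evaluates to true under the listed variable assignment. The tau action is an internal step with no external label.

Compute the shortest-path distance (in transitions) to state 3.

Answer: 3

Trace:
Breadth-first toward 3:
  Layer 0: {0}
  Layer 1: {4}
  Layer 2: {5}
  Layer 3: {1,3}
3 enters at depth 3; path c·a·a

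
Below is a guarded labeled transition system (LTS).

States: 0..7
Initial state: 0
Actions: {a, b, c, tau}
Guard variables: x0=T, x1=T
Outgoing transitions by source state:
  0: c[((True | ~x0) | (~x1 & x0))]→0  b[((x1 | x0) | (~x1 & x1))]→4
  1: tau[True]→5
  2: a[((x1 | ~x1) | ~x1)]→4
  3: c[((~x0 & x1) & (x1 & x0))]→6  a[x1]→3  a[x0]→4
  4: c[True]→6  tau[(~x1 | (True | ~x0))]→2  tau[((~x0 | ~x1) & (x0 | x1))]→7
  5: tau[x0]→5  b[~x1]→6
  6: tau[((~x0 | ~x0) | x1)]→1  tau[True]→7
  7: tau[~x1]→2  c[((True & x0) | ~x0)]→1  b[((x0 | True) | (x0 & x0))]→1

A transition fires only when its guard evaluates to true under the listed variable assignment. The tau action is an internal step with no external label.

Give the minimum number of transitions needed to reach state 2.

BFS to 2:
  L0 = {0}
  L1 = {4}
  L2 = {2,6}
2 enters at depth 2; path b·tau

Answer: 2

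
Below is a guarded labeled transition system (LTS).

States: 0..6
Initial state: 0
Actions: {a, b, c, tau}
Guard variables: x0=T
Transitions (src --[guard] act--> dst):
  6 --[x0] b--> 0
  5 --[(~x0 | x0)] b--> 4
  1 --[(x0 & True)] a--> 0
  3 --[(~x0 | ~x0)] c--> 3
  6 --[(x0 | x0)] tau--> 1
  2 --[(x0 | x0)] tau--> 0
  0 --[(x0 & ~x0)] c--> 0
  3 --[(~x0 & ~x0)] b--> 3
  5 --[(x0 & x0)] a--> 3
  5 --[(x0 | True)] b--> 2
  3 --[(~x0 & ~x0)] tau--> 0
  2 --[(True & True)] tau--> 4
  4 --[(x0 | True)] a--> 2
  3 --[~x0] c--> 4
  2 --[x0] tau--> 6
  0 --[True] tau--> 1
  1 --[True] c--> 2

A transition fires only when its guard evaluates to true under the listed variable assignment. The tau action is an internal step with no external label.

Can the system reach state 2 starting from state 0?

12 transition(s) survive guard evaluation.
Layer 0: {0}
Layer 1: {1}  now seen {0,1}
Layer 2: {2}  now seen {0,1,2}
Layer 3: {4,6}  now seen {0,1,2,4,6}
Reachable = {0,1,2,4,6}
trace reaching 2: tau·c

Answer: REACHABLE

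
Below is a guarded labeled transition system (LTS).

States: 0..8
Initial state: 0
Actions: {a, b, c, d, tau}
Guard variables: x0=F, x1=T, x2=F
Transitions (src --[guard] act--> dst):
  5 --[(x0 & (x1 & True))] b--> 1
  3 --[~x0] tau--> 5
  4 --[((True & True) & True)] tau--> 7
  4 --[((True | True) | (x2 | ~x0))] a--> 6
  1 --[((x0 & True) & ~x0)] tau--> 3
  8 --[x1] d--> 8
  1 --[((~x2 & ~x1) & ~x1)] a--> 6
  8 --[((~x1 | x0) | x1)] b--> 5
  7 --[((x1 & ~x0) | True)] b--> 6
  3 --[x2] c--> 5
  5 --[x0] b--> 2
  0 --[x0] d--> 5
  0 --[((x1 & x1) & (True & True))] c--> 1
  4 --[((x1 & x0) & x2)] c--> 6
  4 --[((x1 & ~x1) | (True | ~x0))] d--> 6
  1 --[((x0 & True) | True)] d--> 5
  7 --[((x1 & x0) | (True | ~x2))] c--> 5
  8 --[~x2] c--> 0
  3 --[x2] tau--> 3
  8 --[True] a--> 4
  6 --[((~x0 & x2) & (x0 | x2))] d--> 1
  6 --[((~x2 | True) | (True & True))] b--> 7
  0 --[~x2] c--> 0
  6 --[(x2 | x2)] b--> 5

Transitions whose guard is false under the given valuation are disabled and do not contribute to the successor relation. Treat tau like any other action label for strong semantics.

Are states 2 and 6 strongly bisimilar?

Compute ~ classes (split until stable):
  P[0] = {{0,1,2,3,4,5,6,7,8}}
  P[1] = {{0},{1},{2,5},{3},{4},{6},{7},{8}}
8 equivalence class(es) (converged in 2)
2∈{2,5}, 6∈{6}

Answer: NOT BISIMILAR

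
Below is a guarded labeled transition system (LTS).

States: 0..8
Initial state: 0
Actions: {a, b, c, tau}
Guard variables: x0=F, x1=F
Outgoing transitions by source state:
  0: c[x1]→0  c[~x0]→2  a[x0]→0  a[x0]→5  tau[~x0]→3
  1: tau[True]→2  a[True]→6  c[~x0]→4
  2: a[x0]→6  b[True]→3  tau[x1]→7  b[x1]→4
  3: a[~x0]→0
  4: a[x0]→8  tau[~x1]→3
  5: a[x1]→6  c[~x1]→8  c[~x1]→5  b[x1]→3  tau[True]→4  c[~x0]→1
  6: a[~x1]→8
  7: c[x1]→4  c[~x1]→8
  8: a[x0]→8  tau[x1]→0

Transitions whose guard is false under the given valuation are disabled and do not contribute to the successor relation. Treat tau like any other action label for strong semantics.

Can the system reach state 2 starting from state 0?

Guard filter leaves 14 enabled edge(s).
Layer 0: {0}
Layer 1: {2,3}  now seen {0,2,3}
R = {0,2,3}
witness 2: c

Answer: REACHABLE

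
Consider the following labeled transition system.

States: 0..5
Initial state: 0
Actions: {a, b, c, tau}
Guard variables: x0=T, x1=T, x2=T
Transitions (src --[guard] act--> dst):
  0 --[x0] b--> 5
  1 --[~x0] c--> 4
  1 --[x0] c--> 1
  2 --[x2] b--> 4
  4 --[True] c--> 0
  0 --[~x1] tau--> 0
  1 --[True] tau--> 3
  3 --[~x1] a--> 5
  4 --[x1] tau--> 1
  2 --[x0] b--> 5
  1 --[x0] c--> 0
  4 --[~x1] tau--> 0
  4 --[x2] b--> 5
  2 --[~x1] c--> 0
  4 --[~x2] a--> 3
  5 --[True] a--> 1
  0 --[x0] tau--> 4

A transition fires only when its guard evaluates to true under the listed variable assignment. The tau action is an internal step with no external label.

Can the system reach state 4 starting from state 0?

Answer: REACHABLE

Analysis:
After dropping false guards: 11 live edges.
L0 = {0}
L1 = {4,5}  now seen {0,4,5}
L2 = {1}  now seen {0,1,4,5}
L3 = {3}  now seen {0,1,3,4,5}
Reachable = {0,1,3,4,5}
witness 4: tau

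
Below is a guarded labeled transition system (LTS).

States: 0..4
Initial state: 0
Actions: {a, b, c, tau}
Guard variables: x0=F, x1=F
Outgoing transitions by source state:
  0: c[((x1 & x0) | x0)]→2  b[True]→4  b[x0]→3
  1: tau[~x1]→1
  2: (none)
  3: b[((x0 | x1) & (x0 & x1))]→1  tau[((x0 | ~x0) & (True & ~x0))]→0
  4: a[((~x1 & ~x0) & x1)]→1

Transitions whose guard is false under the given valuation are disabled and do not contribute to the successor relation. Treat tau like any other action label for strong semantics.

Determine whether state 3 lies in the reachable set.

Guard filter leaves 3 enabled edge(s).
depth 0: {0}
depth 1: {4}  cumulative {0,4}
Reach set: {0,4}

Answer: UNREACHABLE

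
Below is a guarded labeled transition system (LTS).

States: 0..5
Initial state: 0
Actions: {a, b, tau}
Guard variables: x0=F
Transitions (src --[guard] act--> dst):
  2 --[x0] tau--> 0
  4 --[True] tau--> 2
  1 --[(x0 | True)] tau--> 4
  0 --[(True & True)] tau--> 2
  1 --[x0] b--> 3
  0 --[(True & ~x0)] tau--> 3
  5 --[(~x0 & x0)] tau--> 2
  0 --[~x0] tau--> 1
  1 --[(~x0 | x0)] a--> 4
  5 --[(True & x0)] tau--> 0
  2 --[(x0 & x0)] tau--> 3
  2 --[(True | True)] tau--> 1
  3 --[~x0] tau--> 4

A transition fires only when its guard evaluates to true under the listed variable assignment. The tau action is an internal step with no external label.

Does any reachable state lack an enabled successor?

Reachable = {0,1,2,3,4}
  0: tau→1  tau→2  tau→3  [deg 3]
  1: a→4  tau→4  [deg 2]
  2: tau→1  [deg 1]
  3: tau→4  [deg 1]
  4: tau→2  [deg 1]

Answer: DEADLOCK-FREE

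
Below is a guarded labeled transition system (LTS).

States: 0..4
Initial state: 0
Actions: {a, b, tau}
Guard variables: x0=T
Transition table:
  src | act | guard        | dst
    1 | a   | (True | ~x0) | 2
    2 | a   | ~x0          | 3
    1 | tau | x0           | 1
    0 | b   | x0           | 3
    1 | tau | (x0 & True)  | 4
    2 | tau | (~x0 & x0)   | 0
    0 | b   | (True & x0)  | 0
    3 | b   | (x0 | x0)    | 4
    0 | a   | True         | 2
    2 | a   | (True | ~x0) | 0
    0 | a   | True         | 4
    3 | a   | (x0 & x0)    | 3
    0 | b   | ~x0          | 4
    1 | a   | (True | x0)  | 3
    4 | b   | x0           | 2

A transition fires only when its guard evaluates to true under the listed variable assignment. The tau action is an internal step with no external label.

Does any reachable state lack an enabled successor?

Reach set: {0,2,3,4}
  0: a→2  a→4  b→0  b→3  [4 out]
  2: a→0  [1 out]
  3: a→3  b→4  [2 out]
  4: b→2  [1 out]

Answer: DEADLOCK-FREE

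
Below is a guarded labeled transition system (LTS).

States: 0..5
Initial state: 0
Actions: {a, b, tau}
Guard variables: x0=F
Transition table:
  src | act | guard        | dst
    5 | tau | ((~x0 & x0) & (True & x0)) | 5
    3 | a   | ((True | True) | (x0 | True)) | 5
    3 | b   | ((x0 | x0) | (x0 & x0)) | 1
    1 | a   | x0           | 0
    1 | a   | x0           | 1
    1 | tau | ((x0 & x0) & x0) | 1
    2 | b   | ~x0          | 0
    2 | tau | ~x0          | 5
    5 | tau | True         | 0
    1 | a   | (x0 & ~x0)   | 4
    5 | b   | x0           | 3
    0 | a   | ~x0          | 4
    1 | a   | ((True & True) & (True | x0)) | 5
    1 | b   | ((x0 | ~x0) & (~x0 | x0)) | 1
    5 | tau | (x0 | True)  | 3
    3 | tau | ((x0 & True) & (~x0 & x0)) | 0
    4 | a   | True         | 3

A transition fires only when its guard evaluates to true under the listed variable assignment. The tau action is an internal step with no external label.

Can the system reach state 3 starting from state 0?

After dropping false guards: 9 live edges.
L0 = {0}
L1 = {4}  total {0,4}
L2 = {3}  total {0,3,4}
L3 = {5}  total {0,3,4,5}
Reachable = {0,3,4,5}
Path to 3: a·a

Answer: REACHABLE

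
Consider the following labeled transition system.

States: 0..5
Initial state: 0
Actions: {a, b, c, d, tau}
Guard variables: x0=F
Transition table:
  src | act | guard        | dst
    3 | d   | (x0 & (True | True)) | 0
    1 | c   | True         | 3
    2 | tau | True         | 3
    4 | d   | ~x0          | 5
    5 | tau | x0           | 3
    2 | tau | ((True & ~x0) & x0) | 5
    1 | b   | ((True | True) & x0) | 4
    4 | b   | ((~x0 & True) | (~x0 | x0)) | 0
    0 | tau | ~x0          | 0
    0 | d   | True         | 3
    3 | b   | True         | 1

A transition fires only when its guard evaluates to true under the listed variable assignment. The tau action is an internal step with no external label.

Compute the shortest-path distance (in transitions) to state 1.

Answer: 2

Working:
BFS to 1:
  depth 0: {0}
  depth 1: {3}
  depth 2: {1}
first hit 1 at d=2 via d·b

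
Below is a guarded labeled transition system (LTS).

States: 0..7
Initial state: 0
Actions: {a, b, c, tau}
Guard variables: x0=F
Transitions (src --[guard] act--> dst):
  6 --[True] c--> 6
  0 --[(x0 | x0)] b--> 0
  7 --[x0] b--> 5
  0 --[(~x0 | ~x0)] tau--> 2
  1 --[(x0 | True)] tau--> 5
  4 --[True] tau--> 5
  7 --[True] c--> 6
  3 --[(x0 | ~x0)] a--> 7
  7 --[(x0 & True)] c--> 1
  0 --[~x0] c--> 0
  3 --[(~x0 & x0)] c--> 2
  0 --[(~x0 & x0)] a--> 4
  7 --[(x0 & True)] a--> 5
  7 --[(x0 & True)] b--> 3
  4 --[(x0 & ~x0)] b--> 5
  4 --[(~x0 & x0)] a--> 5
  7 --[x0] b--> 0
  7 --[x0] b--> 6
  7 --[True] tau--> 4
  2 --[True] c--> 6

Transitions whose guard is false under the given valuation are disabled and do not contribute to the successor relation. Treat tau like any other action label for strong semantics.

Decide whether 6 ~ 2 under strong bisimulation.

Compute ~ classes (split until stable):
  P[0] = {{0,1,2,3,4,5,6,7}}
  P[1] = {{0,7},{1,4},{2,6},{3},{5}}
  P[2] = {{0},{1,4},{2,6},{3},{5},{7}}
6 equivalence class(es) (converged in 3)
6∈{2,6}, 2∈{2,6}

Answer: BISIMILAR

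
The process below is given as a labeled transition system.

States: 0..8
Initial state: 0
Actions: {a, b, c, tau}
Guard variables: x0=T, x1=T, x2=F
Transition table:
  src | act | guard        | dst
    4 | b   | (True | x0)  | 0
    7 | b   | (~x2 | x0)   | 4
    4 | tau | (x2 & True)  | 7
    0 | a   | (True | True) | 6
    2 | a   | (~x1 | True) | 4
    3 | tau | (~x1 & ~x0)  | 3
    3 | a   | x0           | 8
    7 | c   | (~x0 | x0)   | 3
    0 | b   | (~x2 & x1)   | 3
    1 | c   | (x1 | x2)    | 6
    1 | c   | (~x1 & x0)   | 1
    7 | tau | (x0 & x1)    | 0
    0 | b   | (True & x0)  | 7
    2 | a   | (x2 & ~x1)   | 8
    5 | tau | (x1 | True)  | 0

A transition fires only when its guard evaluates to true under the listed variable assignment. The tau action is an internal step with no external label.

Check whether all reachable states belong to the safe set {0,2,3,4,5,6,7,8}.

Safe = {0,2,3,4,5,6,7,8}
R = {0,3,4,6,7,8}
  0: ✓
  3: ✓
  4: ✓
  6: ✓
  7: ✓
  8: ✓

Answer: INVARIANT HOLDS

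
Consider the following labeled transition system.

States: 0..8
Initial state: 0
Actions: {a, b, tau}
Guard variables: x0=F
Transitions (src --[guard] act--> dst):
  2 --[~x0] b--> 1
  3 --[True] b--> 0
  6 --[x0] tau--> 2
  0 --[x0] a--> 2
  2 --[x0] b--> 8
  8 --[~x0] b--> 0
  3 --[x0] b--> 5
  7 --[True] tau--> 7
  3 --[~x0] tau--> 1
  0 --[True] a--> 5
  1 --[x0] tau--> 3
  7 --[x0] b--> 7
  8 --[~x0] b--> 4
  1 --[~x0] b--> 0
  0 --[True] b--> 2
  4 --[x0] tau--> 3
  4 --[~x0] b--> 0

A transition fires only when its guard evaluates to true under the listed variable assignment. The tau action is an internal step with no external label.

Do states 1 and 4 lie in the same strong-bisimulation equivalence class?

Answer: BISIMILAR

Analysis:
Compute ~ classes (split until stable):
  round 0: {{0,1,2,3,4,5,6,7,8}}
  round 1: {{0},{1,2,4,8},{3},{5,6},{7}}
  round 2: {{0},{1,4},{2},{3},{5,6},{7},{8}}
stable after 3 split(s): 7 block(s)
[1]={1,4}  [4]={1,4}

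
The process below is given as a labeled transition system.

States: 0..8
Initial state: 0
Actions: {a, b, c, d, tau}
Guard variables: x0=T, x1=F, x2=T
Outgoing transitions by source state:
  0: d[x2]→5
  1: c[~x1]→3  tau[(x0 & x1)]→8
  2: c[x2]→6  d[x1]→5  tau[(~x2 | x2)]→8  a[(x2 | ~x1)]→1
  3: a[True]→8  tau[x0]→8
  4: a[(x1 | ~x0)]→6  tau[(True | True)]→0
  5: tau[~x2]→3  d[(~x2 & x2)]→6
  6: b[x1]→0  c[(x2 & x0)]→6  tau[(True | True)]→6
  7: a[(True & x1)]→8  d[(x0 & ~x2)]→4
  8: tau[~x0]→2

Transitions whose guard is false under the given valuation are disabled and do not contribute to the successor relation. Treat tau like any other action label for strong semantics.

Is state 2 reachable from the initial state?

Guard filter leaves 10 enabled edge(s).
L0 = {0}
L1 = {5}  now seen {0,5}
Reachable = {0,5}

Answer: UNREACHABLE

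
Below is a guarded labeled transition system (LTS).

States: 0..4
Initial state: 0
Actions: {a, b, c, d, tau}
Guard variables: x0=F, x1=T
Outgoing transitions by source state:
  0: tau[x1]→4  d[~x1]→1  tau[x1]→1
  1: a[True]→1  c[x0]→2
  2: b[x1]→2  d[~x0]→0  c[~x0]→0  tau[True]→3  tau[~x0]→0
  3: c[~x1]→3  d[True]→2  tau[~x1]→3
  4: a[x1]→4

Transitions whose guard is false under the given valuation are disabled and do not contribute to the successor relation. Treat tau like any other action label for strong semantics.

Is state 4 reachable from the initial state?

Answer: REACHABLE

Working:
10 transition(s) survive guard evaluation.
depth 0: {0}
depth 1: {1,4}  cumulative {0,1,4}
R = {0,1,4}
witness 4: tau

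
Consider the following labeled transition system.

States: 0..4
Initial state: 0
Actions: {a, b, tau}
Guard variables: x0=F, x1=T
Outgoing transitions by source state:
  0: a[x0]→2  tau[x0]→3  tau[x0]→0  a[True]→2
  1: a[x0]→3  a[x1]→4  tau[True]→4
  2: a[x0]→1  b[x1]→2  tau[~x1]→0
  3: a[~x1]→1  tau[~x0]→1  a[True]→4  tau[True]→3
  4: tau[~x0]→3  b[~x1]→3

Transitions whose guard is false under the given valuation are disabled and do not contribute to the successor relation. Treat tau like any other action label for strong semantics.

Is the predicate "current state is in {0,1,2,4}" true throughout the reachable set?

Answer: INVARIANT HOLDS

Analysis:
Inv-set: {0,1,2,4}
Reach set: {0,2}
  0: ✓
  2: ✓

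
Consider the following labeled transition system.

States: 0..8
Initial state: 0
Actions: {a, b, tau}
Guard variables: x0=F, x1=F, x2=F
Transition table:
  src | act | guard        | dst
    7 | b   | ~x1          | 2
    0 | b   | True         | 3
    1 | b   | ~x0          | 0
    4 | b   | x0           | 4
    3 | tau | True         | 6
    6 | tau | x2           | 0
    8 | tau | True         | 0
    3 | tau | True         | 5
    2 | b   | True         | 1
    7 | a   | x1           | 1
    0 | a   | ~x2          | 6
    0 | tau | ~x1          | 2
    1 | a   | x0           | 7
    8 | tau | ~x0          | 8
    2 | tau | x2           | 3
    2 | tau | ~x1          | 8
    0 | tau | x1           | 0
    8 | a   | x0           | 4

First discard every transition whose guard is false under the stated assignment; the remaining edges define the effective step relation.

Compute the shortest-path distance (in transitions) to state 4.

Answer: UNREACHABLE

Analysis:
Breadth-first toward 4:
  L0 = {0}
  L1 = {2,3,6}
  L2 = {1,5,8}
4 never appears.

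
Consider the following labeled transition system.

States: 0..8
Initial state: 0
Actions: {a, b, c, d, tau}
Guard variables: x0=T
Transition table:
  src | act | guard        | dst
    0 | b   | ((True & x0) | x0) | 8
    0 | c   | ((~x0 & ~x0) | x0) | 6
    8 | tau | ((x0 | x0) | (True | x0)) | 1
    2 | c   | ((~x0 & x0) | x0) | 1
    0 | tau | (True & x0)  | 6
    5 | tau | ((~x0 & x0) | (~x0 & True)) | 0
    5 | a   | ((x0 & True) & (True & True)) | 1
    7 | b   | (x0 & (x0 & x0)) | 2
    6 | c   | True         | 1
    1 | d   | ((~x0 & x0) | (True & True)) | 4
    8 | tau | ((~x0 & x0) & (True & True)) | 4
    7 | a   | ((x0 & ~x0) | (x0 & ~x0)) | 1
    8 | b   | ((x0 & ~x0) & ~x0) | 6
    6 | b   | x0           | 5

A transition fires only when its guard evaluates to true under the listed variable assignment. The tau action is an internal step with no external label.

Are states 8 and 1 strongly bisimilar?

Refine partition for ~:
  round 0: {{0,1,2,3,4,5,6,7,8}}
  round 1: {{0},{1},{2},{3,4},{5},{6},{7},{8}}
Fixed point at round 2; 8 class(es).
class of 8: {8}; class of 1: {1}

Answer: NOT BISIMILAR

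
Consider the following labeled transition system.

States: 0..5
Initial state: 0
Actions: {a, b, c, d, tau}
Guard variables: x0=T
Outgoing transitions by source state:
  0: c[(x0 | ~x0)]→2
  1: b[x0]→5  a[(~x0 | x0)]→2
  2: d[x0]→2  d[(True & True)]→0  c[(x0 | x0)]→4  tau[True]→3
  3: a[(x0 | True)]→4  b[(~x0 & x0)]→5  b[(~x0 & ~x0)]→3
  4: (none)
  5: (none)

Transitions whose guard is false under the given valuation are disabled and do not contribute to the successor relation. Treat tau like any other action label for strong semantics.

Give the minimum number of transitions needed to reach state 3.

Answer: 2

Working:
Layered search for 3:
  Layer 0: {0}
  Layer 1: {2}
  Layer 2: {3,4}
3 enters at depth 2; path c·tau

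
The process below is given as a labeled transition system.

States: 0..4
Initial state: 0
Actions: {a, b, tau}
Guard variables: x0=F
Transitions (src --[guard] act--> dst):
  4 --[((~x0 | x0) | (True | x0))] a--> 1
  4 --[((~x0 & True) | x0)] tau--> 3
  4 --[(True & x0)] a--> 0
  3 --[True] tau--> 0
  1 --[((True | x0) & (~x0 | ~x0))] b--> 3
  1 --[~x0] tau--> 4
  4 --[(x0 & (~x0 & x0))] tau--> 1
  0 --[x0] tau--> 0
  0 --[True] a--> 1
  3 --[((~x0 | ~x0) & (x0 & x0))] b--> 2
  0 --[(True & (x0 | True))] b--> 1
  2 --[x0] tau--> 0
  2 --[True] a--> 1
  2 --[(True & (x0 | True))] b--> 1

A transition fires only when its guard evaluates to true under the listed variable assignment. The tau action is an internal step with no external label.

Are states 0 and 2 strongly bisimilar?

Answer: BISIMILAR

Working:
Compute ~ classes (split until stable):
  round 0: {{0,1,2,3,4}}
  round 1: {{0,2},{1},{3},{4}}
Fixed point at round 2; 4 class(es).
0∈{0,2}, 2∈{0,2}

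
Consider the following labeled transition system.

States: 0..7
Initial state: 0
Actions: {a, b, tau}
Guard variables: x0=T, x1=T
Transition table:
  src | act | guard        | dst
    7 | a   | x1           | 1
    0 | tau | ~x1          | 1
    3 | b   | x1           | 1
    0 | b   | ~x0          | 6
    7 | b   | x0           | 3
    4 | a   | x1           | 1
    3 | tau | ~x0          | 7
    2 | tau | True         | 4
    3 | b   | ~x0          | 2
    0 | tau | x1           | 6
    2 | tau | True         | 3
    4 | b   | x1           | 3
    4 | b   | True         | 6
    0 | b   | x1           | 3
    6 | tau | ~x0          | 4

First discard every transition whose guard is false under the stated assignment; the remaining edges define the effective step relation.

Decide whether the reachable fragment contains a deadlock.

Answer: DEADLOCK at state 1

Trace:
R = {0,1,3,6}
  0: b→3  tau→6  [2 out]
  1: ∅  [STUCK]
  3: b→1  [1 out]
  6: ∅  [STUCK]
Path to 1: b·b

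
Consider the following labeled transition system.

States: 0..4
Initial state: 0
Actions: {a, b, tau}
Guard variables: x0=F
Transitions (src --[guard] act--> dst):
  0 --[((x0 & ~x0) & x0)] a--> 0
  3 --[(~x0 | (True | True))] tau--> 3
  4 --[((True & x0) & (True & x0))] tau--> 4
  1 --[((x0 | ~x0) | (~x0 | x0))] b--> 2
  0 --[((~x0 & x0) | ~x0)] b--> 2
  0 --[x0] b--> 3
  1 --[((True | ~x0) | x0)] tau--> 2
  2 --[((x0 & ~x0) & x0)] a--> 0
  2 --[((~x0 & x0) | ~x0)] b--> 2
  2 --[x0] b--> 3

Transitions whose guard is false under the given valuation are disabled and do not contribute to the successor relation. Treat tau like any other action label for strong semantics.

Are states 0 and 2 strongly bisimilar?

Compute ~ classes (split until stable):
  round 0: {{0,1,2,3,4}}
  round 1: {{0,2},{1},{3},{4}}
4 equivalence class(es) (converged in 2)
class of 0: {0,2}; class of 2: {0,2}

Answer: BISIMILAR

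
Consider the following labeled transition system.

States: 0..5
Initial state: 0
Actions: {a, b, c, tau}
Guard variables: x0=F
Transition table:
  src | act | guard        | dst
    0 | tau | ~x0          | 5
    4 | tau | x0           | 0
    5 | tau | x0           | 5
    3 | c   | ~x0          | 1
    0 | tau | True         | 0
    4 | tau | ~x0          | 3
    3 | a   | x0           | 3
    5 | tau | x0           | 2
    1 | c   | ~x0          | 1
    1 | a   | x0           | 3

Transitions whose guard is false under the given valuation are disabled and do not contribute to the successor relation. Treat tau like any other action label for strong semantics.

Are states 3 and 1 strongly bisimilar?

Bisimulation quotient by refinement:
  round 0: {{0,1,2,3,4,5}}
  round 1: {{0,4},{1,3},{2,5}}
  round 2: {{0},{1,3},{2,5},{4}}
stable after 3 split(s): 4 block(s)
[3]={1,3}  [1]={1,3}

Answer: BISIMILAR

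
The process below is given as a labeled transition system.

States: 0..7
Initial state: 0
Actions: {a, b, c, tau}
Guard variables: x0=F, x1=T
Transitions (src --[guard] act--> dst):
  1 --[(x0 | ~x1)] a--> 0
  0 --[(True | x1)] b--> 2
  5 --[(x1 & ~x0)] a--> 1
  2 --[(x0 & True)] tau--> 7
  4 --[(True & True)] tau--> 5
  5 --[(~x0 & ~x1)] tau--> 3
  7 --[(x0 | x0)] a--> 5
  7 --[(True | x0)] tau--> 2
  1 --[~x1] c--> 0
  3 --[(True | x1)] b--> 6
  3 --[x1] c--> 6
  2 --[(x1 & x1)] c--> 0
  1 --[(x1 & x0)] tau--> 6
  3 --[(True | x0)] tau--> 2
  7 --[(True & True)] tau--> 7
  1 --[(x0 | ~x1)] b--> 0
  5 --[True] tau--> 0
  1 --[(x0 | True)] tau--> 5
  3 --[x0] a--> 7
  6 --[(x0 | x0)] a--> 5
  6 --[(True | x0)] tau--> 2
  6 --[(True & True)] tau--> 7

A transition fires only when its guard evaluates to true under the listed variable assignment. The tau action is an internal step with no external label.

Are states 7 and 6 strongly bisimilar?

Refine partition for ~:
  round 0: {{0,1,2,3,4,5,6,7}}
  round 1: {{0},{1,4,6,7},{2},{3},{5}}
  round 2: {{0},{1,4},{2},{3},{5},{6,7}}
stable after 3 split(s): 6 block(s)
class of 7: {6,7}; class of 6: {6,7}

Answer: BISIMILAR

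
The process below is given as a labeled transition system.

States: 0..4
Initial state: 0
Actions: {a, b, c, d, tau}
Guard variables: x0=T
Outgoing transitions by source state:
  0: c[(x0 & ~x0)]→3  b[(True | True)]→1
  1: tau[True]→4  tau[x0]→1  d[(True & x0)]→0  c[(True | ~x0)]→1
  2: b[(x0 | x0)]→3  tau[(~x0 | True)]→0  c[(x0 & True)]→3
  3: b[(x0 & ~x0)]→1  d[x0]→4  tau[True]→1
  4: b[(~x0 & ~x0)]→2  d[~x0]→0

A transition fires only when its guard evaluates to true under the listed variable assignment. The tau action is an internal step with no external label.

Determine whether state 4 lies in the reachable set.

After dropping false guards: 10 live edges.
depth 0: {0}
depth 1: {1}  total {0,1}
depth 2: {4}  total {0,1,4}
Reach set: {0,1,4}
Path to 4: b·tau

Answer: REACHABLE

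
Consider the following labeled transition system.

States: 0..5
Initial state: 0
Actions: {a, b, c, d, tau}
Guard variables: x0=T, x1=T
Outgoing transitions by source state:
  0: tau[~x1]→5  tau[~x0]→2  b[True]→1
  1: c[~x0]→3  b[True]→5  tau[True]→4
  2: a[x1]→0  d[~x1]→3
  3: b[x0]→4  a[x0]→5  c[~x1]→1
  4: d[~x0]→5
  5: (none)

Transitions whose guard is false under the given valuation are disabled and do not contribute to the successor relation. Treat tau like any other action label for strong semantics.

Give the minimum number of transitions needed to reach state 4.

Layered search for 4:
  L0 = {0}
  L1 = {1}
  L2 = {4,5}
first hit 4 at d=2 via b·tau

Answer: 2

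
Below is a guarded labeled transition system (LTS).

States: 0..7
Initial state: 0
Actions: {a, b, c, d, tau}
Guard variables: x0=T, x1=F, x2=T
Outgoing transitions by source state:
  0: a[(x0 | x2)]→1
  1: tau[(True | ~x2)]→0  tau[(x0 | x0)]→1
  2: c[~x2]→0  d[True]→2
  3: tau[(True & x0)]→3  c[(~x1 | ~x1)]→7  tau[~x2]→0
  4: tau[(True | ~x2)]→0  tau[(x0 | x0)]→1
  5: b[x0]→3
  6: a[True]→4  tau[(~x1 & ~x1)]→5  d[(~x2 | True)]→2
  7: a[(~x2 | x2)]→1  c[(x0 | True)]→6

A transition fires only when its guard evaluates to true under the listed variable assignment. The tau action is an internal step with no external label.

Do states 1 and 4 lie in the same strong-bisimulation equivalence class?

Compute ~ classes (split until stable):
  round 0: {{0,1,2,3,4,5,6,7}}
  round 1: {{0},{1,4},{2},{3},{5},{6},{7}}
Fixed point at round 2; 7 class(es).
1∈{1,4}, 4∈{1,4}

Answer: BISIMILAR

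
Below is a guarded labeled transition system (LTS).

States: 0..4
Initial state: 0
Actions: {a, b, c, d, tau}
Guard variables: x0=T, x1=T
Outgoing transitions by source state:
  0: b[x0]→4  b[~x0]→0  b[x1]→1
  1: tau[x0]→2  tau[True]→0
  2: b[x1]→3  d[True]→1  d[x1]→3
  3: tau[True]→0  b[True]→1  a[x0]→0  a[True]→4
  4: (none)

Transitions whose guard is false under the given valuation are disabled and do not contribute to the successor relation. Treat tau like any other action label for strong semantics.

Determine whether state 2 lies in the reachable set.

Answer: REACHABLE

Working:
Guard filter leaves 11 enabled edge(s).
depth 0: {0}
depth 1: {1,4}  cumulative {0,1,4}
depth 2: {2}  cumulative {0,1,2,4}
depth 3: {3}  cumulative {0,1,2,3,4}
R = {0,1,2,3,4}
witness 2: b·tau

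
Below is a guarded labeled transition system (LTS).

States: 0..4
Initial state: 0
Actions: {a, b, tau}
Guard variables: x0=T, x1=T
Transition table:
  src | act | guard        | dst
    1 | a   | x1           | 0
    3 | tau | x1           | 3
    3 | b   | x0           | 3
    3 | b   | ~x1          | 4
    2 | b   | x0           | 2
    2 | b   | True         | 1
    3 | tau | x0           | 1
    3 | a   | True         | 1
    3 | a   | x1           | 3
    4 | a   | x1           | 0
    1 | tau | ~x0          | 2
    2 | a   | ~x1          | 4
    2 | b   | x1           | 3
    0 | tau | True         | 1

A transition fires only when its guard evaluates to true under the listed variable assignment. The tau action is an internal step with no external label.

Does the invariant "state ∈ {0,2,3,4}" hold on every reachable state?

Allowed set {0,2,3,4}
Reach set: {0,1}
  0: ✓
  1: VIOLATES
reach 1 via tau — violates

Answer: INVARIANT VIOLATED at state 1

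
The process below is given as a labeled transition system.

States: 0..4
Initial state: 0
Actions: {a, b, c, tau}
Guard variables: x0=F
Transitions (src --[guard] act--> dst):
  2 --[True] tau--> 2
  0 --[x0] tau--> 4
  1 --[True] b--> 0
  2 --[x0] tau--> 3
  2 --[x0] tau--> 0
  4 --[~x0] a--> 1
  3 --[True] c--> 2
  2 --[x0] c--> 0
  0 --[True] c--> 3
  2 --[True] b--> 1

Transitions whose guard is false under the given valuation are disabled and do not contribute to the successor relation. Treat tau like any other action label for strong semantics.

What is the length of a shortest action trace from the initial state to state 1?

Breadth-first toward 1:
  depth 0: {0}
  depth 1: {3}
  depth 2: {2}
  depth 3: {1}
depth(1)=3, e.g. c·c·b

Answer: 3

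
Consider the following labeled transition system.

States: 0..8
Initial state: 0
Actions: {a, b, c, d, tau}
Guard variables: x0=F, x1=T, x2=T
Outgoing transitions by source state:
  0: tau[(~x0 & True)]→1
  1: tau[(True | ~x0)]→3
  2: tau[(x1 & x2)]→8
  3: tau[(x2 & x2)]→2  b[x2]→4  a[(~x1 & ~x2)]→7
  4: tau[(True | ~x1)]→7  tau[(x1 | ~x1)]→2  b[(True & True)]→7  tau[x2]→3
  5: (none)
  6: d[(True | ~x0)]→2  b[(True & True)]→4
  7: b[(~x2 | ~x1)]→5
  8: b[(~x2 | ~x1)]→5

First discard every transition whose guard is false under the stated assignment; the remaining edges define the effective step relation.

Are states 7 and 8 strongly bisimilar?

Bisimulation quotient by refinement:
  P[0] = {{0,1,2,3,4,5,6,7,8}}
  P[1] = {{0,1,2},{3,4},{5,7,8},{6}}
  P[2] = {{0},{1},{2},{3},{4},{5,7,8},{6}}
stable after 3 split(s): 7 block(s)
[7]={5,7,8}  [8]={5,7,8}

Answer: BISIMILAR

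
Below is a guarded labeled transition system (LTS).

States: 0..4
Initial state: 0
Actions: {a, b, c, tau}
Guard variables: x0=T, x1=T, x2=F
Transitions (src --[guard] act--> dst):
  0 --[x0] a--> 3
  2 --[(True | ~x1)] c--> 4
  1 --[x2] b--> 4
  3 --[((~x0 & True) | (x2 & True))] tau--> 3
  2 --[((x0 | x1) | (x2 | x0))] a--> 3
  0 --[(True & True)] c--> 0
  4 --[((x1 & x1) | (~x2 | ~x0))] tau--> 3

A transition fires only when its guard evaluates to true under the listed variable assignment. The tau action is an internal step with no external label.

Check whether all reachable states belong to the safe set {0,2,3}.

Answer: INVARIANT HOLDS

Working:
Safe = {0,2,3}
R = {0,3}
  0: ok
  3: ok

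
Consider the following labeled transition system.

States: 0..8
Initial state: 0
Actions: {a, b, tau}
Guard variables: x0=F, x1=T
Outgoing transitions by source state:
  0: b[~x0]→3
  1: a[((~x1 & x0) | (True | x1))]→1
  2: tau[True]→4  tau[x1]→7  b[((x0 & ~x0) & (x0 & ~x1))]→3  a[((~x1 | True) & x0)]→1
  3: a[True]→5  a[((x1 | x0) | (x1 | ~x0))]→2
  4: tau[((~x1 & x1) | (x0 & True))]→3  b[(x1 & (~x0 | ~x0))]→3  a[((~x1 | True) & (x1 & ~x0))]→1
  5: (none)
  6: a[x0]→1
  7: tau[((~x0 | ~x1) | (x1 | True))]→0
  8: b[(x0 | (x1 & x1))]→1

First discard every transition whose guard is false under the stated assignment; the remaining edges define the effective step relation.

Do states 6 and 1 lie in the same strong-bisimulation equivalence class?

Bisimulation quotient by refinement:
  π0 = {{0,1,2,3,4,5,6,7,8}}
  π1 = {{0,8},{1,3},{2,7},{4},{5,6}}
  π2 = {{0,8},{1},{2},{3},{4},{5,6},{7}}
  π3 = {{0},{1},{2},{3},{4},{5,6},{7},{8}}
8 equivalence class(es) (converged in 4)
class of 6: {5,6}; class of 1: {1}

Answer: NOT BISIMILAR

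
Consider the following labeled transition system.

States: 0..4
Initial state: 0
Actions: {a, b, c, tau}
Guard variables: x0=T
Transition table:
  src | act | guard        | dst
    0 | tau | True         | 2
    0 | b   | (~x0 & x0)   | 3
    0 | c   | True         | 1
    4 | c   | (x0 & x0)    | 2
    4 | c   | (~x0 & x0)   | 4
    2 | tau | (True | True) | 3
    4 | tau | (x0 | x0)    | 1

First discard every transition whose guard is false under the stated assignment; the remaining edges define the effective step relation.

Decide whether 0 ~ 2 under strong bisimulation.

Answer: NOT BISIMILAR

Trace:
Compute ~ classes (split until stable):
  π0 = {{0,1,2,3,4}}
  π1 = {{0,4},{1,3},{2}}
  π2 = {{0},{1,3},{2},{4}}
Fixed point at round 3; 4 class(es).
[0]={0}  [2]={2}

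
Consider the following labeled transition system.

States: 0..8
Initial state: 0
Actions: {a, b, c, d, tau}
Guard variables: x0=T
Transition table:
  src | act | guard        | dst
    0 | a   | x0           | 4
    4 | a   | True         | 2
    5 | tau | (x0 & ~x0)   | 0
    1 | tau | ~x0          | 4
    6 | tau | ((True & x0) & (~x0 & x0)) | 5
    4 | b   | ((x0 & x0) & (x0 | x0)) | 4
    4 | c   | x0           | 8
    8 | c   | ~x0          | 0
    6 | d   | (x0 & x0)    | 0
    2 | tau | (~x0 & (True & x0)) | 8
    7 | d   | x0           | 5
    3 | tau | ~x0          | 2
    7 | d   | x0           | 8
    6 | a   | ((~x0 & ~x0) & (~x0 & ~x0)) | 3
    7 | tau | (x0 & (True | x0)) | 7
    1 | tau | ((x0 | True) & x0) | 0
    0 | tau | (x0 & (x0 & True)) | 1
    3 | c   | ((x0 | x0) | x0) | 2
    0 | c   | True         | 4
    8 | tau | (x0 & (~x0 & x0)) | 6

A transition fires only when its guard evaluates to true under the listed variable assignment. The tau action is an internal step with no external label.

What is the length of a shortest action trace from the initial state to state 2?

Layered search for 2:
  depth 0: {0}
  depth 1: {1,4}
  depth 2: {2,8}
2 enters at depth 2; path a·a

Answer: 2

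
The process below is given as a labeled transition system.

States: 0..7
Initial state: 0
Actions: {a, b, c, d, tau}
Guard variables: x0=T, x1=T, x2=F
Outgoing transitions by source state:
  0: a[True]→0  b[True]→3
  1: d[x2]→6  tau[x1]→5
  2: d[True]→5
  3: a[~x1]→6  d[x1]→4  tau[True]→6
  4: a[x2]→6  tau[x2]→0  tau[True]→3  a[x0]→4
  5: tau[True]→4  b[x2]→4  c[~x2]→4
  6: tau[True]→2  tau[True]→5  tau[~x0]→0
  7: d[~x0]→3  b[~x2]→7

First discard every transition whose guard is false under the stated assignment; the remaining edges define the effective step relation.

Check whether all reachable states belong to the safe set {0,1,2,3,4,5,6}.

Answer: INVARIANT HOLDS

Working:
Allowed set {0,1,2,3,4,5,6}
R = {0,2,3,4,5,6}
  0: ✓
  2: ✓
  3: ✓
  4: ✓
  5: ✓
  6: ✓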